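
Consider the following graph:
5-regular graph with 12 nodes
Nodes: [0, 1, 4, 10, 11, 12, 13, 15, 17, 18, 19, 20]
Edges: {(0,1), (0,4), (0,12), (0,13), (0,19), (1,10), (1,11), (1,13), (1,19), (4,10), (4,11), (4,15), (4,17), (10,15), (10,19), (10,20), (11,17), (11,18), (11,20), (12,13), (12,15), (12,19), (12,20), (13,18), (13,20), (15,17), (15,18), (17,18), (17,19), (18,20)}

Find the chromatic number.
χ(G) = 4

Clique number ω(G) = 3 (lower bound: χ ≥ ω).
Suppose a proper 3-coloring c exists. The clique [0, 1, 13] takes 3 distinct colors; by symmetry let c(0) = 1, c(1) = 2, c(13) = 3.
- Vertex 12: neighbors [0, 13] already have colors [1, 3] ⇒ c(12) = 2.
- Vertex 20: neighbors [12, 13] already have colors [2, 3] ⇒ c(20) = 1.
- Vertex 10: neighbors [20, 1] already have colors [1, 2] ⇒ c(10) = 3.
- Vertex 19: neighbors [0, 1, 10] already have colors [1, 2, 3] — all 3 colors blocked. Contradiction.
The forced assignments end in a contradiction, so G has no proper 3-coloring (χ ≥ 4).
The coloring below uses 4 colors, so χ(G) = 4.
A valid 4-coloring: color 1: [1, 4, 12, 18]; color 2: [10, 11, 13]; color 3: [0, 17, 20]; color 4: [15, 19].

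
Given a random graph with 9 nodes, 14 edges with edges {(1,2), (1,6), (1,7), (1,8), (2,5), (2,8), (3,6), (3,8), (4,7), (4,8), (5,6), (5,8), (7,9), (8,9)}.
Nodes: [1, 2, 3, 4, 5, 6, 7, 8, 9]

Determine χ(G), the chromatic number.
χ(G) = 3

Clique number ω(G) = 3 (lower bound: χ ≥ ω).
The clique on [1, 2, 8] has size 3, forcing χ ≥ 3, and the coloring below uses 3 colors, so χ(G) = 3.
A valid 3-coloring: color 1: [6, 7, 8]; color 2: [1, 3, 4, 5, 9]; color 3: [2].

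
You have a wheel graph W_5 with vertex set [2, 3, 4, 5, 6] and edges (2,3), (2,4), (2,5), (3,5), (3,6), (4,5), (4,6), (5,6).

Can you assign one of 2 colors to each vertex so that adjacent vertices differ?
No, G is not 2-colorable

The clique on vertices [2, 3, 5] has size 3 > 2, so it alone needs 3 colors.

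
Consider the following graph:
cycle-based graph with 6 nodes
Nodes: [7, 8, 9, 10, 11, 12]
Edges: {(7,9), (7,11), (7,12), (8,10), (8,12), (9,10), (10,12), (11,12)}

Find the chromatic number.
Clique number ω(G) = 3 (lower bound: χ ≥ ω).
The clique on [8, 10, 12] has size 3, forcing χ ≥ 3, and the coloring below uses 3 colors, so χ(G) = 3.
A valid 3-coloring: color 1: [9, 12]; color 2: [7, 10]; color 3: [8, 11].

χ(G) = 3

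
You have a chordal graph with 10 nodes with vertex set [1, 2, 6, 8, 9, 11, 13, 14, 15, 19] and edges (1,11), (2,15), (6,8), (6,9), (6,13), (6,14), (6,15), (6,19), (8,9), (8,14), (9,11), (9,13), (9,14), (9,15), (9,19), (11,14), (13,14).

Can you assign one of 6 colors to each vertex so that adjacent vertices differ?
A valid 6-coloring: color 1: [1, 2, 9]; color 2: [6, 11]; color 3: [14, 15, 19]; color 4: [8, 13].
(χ(G) = 4 ≤ 6.)

Yes, G is 6-colorable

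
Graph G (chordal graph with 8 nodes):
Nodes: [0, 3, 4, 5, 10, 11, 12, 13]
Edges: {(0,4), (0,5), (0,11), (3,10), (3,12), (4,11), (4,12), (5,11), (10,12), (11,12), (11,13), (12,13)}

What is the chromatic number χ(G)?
χ(G) = 3

Clique number ω(G) = 3 (lower bound: χ ≥ ω).
The clique on [0, 4, 11] has size 3, forcing χ ≥ 3, and the coloring below uses 3 colors, so χ(G) = 3.
A valid 3-coloring: color 1: [0, 12]; color 2: [10, 11]; color 3: [3, 4, 5, 13].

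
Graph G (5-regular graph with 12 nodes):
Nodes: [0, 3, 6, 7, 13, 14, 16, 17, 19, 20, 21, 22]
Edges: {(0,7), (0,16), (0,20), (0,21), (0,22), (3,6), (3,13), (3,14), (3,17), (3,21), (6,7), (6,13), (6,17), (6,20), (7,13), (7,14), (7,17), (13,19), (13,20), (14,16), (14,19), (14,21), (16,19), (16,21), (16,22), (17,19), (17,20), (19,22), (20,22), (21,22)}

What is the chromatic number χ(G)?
χ(G) = 4

Clique number ω(G) = 4 (lower bound: χ ≥ ω).
The clique on [0, 16, 21, 22] has size 4, forcing χ ≥ 4, and the coloring below uses 4 colors, so χ(G) = 4.
A valid 4-coloring: color 1: [0, 6, 14]; color 2: [7, 19, 20, 21]; color 3: [3, 22]; color 4: [13, 16, 17].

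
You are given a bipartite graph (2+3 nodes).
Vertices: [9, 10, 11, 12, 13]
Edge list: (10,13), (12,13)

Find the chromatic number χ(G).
χ(G) = 2

Clique number ω(G) = 2 (lower bound: χ ≥ ω).
The graph is bipartite (no odd cycle), so 2 colors suffice: χ(G) = 2.
A valid 2-coloring: color 1: [9, 11, 13]; color 2: [10, 12].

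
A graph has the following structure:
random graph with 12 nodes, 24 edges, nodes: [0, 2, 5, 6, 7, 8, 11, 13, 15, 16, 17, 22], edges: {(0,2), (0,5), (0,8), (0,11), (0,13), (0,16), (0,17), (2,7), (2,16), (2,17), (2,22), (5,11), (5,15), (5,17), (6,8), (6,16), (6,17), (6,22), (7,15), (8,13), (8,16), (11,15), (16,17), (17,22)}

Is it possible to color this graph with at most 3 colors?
The clique on vertices [0, 2, 16, 17] has size 4 > 3, so it alone needs 4 colors.

No, G is not 3-colorable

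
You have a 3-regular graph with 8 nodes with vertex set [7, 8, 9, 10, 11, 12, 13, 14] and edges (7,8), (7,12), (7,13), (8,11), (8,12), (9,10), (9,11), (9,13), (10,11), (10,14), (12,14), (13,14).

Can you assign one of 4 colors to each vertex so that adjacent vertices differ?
A valid 4-coloring: color 1: [7, 9, 14]; color 2: [8, 10, 13]; color 3: [11, 12].
(χ(G) = 3 ≤ 4.)

Yes, G is 4-colorable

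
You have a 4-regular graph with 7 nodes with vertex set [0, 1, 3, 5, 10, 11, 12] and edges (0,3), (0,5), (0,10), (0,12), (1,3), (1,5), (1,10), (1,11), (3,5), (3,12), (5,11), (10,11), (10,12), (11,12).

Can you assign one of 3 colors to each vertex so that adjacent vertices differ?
Suppose a proper 3-coloring c exists. The clique [0, 3, 5] takes 3 distinct colors; by symmetry let c(0) = 1, c(3) = 2, c(5) = 3.
- Vertex 1: neighbors [3, 5] already have colors [2, 3] ⇒ c(1) = 1.
- Vertex 11: neighbors [1, 5] already have colors [1, 3] ⇒ c(11) = 2.
- Vertex 10: neighbors [0, 11] already have colors [1, 2] ⇒ c(10) = 3.
- Vertex 12: neighbors [0, 3, 10] already have colors [1, 2, 3] — all 3 colors blocked. Contradiction.
The forced assignments end in a contradiction, so G has no proper 3-coloring (χ ≥ 4).

No, G is not 3-colorable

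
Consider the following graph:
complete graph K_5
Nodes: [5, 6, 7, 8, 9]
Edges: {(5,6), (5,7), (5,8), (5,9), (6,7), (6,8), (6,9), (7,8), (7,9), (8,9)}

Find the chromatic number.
χ(G) = 5

Clique number ω(G) = 5 (lower bound: χ ≥ ω).
The clique on [5, 6, 7, 8, 9] has size 5, forcing χ ≥ 5, and the coloring below uses 5 colors, so χ(G) = 5.
A valid 5-coloring: color 1: [7]; color 2: [6]; color 3: [5]; color 4: [8]; color 5: [9].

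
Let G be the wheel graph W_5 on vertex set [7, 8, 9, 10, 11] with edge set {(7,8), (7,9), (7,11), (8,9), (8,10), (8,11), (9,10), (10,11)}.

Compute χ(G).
Clique number ω(G) = 3 (lower bound: χ ≥ ω).
The clique on [8, 9, 10] has size 3, forcing χ ≥ 3, and the coloring below uses 3 colors, so χ(G) = 3.
A valid 3-coloring: color 1: [8]; color 2: [9, 11]; color 3: [7, 10].

χ(G) = 3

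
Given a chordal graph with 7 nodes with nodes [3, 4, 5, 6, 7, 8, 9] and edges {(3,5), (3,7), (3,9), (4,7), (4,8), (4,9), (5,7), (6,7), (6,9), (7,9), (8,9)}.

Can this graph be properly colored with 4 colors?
A valid 4-coloring: color 1: [5, 9]; color 2: [7, 8]; color 3: [3, 4, 6].
(χ(G) = 3 ≤ 4.)

Yes, G is 4-colorable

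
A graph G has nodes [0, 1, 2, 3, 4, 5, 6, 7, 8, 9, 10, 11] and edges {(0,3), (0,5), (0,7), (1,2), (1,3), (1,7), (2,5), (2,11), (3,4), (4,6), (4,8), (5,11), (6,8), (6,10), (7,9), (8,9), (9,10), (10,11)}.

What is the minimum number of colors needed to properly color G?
Clique number ω(G) = 3 (lower bound: χ ≥ ω).
The clique on [2, 5, 11] has size 3, forcing χ ≥ 3, and the coloring below uses 3 colors, so χ(G) = 3.
A valid 3-coloring: color 1: [2, 3, 7, 8, 10]; color 2: [0, 1, 4, 9, 11]; color 3: [5, 6].

χ(G) = 3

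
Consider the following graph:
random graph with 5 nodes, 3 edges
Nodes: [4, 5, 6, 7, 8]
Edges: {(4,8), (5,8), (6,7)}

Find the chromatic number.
Clique number ω(G) = 2 (lower bound: χ ≥ ω).
The graph is bipartite (no odd cycle), so 2 colors suffice: χ(G) = 2.
A valid 2-coloring: color 1: [6, 8]; color 2: [4, 5, 7].

χ(G) = 2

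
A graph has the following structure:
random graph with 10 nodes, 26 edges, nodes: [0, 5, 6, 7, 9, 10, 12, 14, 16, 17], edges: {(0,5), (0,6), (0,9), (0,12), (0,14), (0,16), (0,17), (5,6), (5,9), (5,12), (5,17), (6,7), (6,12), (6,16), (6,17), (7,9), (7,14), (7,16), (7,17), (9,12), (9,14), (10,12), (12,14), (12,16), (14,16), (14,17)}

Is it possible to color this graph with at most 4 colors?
Odd cycle [9, 14, 16, 6, 5] needs 3 colors (χ ≥ 3).
Vertex 12 is adjacent to every vertex of [5, 6, 9, 14, 16], which already need 3 colors among themselves, so 12 needs a new color (χ ≥ 4).
Vertex 0 is adjacent to every vertex of [5, 6, 9, 12, 14, 16], which already need 4 colors among themselves, so 0 needs a new color (χ ≥ 5).
Hence χ(G) ≥ 5 > 4, so no proper 4-coloring exists.

No, G is not 4-colorable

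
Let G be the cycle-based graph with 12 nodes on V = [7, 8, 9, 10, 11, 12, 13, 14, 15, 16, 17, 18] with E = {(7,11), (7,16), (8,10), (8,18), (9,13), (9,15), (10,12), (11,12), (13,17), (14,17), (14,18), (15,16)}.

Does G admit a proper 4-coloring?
Yes, G is 4-colorable

A valid 4-coloring: color 1: [7, 8, 12, 13, 14, 15]; color 2: [9, 10, 11, 16, 17, 18].
(χ(G) = 2 ≤ 4.)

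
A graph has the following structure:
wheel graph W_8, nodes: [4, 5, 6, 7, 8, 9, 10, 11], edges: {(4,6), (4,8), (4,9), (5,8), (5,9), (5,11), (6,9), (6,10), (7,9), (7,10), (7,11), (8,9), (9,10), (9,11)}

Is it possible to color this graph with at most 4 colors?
A valid 4-coloring: color 1: [9]; color 2: [4, 5, 10]; color 3: [6, 8, 11]; color 4: [7].
(χ(G) = 4 ≤ 4.)

Yes, G is 4-colorable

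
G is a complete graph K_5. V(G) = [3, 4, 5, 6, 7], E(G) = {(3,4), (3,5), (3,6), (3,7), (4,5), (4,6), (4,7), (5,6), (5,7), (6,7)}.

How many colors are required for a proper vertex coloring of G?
Clique number ω(G) = 5 (lower bound: χ ≥ ω).
The clique on [3, 4, 5, 6, 7] has size 5, forcing χ ≥ 5, and the coloring below uses 5 colors, so χ(G) = 5.
A valid 5-coloring: color 1: [4]; color 2: [6]; color 3: [3]; color 4: [5]; color 5: [7].

χ(G) = 5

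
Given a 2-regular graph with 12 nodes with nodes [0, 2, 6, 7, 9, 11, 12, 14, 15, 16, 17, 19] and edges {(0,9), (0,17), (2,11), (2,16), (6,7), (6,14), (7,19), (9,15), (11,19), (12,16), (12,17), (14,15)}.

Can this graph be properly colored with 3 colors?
A valid 3-coloring: color 1: [0, 2, 6, 12, 15, 19]; color 2: [7, 9, 11, 14, 16, 17].
(χ(G) = 2 ≤ 3.)

Yes, G is 3-colorable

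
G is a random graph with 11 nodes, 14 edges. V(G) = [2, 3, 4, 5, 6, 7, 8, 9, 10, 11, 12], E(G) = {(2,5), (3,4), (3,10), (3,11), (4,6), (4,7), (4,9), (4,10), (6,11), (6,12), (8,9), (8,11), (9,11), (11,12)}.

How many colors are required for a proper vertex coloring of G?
Clique number ω(G) = 3 (lower bound: χ ≥ ω).
The clique on [3, 4, 10] has size 3, forcing χ ≥ 3, and the coloring below uses 3 colors, so χ(G) = 3.
A valid 3-coloring: color 1: [2, 4, 11]; color 2: [5, 7, 9, 10, 12]; color 3: [3, 6, 8].

χ(G) = 3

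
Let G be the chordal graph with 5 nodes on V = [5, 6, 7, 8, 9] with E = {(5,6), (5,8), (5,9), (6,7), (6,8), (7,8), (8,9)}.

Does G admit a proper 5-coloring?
A valid 5-coloring: color 1: [8]; color 2: [6, 9]; color 3: [5, 7].
(χ(G) = 3 ≤ 5.)

Yes, G is 5-colorable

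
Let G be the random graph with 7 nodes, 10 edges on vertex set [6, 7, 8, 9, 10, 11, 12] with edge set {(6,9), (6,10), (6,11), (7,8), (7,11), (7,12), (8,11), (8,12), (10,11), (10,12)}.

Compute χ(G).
χ(G) = 3

Clique number ω(G) = 3 (lower bound: χ ≥ ω).
The clique on [7, 8, 11] has size 3, forcing χ ≥ 3, and the coloring below uses 3 colors, so χ(G) = 3.
A valid 3-coloring: color 1: [9, 11, 12]; color 2: [6, 7]; color 3: [8, 10].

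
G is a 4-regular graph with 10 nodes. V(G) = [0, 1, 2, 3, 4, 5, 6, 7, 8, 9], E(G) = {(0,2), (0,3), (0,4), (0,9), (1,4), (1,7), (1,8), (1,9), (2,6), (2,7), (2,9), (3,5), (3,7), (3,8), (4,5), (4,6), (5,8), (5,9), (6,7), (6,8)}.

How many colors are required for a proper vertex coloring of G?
χ(G) = 3

Clique number ω(G) = 3 (lower bound: χ ≥ ω).
The clique on [0, 2, 9] has size 3, forcing χ ≥ 3, and the coloring below uses 3 colors, so χ(G) = 3.
A valid 3-coloring: color 1: [0, 1, 5, 6]; color 2: [2, 3, 4]; color 3: [7, 8, 9].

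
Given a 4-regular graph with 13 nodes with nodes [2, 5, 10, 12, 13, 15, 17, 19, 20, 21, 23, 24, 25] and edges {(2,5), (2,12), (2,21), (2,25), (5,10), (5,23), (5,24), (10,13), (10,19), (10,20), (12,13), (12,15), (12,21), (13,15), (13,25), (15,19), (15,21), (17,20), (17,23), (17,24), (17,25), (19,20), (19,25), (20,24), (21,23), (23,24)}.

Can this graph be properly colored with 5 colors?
A valid 5-coloring: color 1: [2, 10, 15, 24]; color 2: [5, 13, 17, 19, 21]; color 3: [12, 20, 23, 25].
(χ(G) = 3 ≤ 5.)

Yes, G is 5-colorable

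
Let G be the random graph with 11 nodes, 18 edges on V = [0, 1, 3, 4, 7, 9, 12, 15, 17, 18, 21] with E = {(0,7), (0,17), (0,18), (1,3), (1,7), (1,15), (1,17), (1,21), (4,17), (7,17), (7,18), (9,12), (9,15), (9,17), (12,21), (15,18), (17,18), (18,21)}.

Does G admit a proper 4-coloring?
Yes, G is 4-colorable

A valid 4-coloring: color 1: [3, 15, 17, 21]; color 2: [1, 4, 9, 18]; color 3: [7, 12]; color 4: [0].
(χ(G) = 4 ≤ 4.)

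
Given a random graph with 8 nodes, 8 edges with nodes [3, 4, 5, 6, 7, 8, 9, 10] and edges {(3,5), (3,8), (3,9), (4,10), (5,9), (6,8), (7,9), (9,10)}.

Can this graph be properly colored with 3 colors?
Yes, G is 3-colorable

A valid 3-coloring: color 1: [4, 8, 9]; color 2: [3, 6, 7, 10]; color 3: [5].
(χ(G) = 3 ≤ 3.)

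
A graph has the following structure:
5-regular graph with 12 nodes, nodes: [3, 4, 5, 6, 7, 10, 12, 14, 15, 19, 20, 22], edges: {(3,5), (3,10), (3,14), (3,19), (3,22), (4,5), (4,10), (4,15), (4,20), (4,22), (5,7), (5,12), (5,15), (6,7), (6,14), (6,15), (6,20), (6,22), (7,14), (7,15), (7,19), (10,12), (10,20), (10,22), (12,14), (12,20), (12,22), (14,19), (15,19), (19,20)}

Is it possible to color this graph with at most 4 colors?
Yes, G is 4-colorable

A valid 4-coloring: color 1: [5, 6, 10, 19]; color 2: [3, 4, 7, 12]; color 3: [14, 15, 20, 22].
(χ(G) = 3 ≤ 4.)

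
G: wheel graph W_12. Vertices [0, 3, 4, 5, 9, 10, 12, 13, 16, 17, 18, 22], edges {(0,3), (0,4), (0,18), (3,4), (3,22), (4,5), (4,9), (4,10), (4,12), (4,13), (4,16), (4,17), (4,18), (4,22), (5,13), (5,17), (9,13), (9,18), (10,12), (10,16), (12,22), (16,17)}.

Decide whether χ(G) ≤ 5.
Yes, G is 5-colorable

A valid 5-coloring: color 1: [4]; color 2: [0, 5, 9, 10, 22]; color 3: [3, 12, 13, 16, 18]; color 4: [17].
(χ(G) = 4 ≤ 5.)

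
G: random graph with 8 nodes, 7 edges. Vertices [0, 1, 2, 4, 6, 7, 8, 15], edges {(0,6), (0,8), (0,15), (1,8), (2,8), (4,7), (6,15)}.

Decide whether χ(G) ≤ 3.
A valid 3-coloring: color 1: [4, 6, 8]; color 2: [0, 1, 2, 7]; color 3: [15].
(χ(G) = 3 ≤ 3.)

Yes, G is 3-colorable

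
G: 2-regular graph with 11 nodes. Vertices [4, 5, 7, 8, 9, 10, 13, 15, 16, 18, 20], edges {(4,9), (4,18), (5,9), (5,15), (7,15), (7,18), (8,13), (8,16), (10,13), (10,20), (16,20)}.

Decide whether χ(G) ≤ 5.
Yes, G is 5-colorable

A valid 5-coloring: color 1: [4, 5, 7, 8, 20]; color 2: [9, 13, 15, 16, 18]; color 3: [10].
(χ(G) = 3 ≤ 5.)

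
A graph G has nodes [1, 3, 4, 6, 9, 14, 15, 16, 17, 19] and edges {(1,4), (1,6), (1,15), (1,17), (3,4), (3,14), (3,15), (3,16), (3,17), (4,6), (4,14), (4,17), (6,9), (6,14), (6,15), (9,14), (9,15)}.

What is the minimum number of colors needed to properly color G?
Clique number ω(G) = 3 (lower bound: χ ≥ ω).
Odd cycle [1, 17, 3, 14, 6] needs 3 colors (χ ≥ 3).
Vertex 4 is adjacent to every vertex of [1, 3, 6, 14, 17], which already need 3 colors among themselves, so 4 needs a new color (χ ≥ 4).
The coloring below uses 4 colors, so χ(G) = 4.
A valid 4-coloring: color 1: [3, 6, 19]; color 2: [4, 15, 16]; color 3: [1, 14]; color 4: [9, 17].

χ(G) = 4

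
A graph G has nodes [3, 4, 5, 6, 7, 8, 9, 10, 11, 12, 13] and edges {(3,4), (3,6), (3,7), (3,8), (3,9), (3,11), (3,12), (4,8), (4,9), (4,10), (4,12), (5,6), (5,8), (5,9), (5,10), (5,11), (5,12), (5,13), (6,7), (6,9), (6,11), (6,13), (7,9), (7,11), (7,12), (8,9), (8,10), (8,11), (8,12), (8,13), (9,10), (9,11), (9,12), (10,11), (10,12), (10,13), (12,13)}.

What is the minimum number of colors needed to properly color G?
Clique number ω(G) = 5 (lower bound: χ ≥ ω).
The clique on [5, 8, 9, 10, 11] has size 5, forcing χ ≥ 5, and the coloring below uses 5 colors, so χ(G) = 5.
A valid 5-coloring: color 1: [9, 13]; color 2: [6, 8]; color 3: [11, 12]; color 4: [3, 10]; color 5: [4, 5, 7].

χ(G) = 5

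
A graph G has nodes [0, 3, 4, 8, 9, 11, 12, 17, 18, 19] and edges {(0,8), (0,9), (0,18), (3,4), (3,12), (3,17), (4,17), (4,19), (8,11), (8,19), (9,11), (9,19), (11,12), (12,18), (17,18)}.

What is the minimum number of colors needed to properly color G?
χ(G) = 3

Clique number ω(G) = 3 (lower bound: χ ≥ ω).
The clique on [3, 4, 17] has size 3, forcing χ ≥ 3, and the coloring below uses 3 colors, so χ(G) = 3.
A valid 3-coloring: color 1: [0, 12, 17, 19]; color 2: [4, 8, 9, 18]; color 3: [3, 11].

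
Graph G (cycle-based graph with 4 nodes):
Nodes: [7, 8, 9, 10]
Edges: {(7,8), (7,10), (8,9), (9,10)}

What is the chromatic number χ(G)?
Clique number ω(G) = 2 (lower bound: χ ≥ ω).
The graph is bipartite (no odd cycle), so 2 colors suffice: χ(G) = 2.
A valid 2-coloring: color 1: [7, 9]; color 2: [8, 10].

χ(G) = 2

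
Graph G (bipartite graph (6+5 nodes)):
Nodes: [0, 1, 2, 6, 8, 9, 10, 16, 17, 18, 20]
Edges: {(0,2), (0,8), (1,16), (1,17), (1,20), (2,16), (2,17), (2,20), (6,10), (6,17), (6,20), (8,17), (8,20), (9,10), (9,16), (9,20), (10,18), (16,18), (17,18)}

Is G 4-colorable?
Yes, G is 4-colorable

A valid 4-coloring: color 1: [0, 10, 16, 17, 20]; color 2: [1, 2, 6, 8, 9, 18].
(χ(G) = 2 ≤ 4.)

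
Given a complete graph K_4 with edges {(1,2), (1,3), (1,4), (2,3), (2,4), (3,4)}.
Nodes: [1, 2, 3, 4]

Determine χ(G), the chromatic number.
χ(G) = 4

Clique number ω(G) = 4 (lower bound: χ ≥ ω).
The clique on [1, 2, 3, 4] has size 4, forcing χ ≥ 4, and the coloring below uses 4 colors, so χ(G) = 4.
A valid 4-coloring: color 1: [1]; color 2: [4]; color 3: [2]; color 4: [3].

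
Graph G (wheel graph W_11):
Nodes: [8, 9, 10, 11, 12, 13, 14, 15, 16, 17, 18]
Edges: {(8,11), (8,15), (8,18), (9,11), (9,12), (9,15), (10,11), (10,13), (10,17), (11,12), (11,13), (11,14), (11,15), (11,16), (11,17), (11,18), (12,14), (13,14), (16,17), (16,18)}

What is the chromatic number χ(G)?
Clique number ω(G) = 3 (lower bound: χ ≥ ω).
The clique on [8, 11, 18] has size 3, forcing χ ≥ 3, and the coloring below uses 3 colors, so χ(G) = 3.
A valid 3-coloring: color 1: [11]; color 2: [8, 9, 10, 14, 16]; color 3: [12, 13, 15, 17, 18].

χ(G) = 3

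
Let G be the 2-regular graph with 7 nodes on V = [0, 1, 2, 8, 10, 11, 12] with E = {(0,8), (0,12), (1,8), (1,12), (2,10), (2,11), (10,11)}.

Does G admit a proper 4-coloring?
Yes, G is 4-colorable

A valid 4-coloring: color 1: [8, 11, 12]; color 2: [0, 1, 10]; color 3: [2].
(χ(G) = 3 ≤ 4.)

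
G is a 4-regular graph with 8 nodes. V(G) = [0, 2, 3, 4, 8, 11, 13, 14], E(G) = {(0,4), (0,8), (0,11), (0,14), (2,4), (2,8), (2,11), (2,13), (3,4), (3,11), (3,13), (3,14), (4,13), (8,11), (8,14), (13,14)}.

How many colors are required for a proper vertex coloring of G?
Clique number ω(G) = 3 (lower bound: χ ≥ ω).
The clique on [0, 8, 11] has size 3, forcing χ ≥ 3, and the coloring below uses 3 colors, so χ(G) = 3.
A valid 3-coloring: color 1: [4, 11, 14]; color 2: [0, 2, 3]; color 3: [8, 13].

χ(G) = 3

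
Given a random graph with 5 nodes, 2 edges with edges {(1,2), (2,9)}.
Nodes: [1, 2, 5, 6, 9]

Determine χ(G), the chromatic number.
Clique number ω(G) = 2 (lower bound: χ ≥ ω).
The graph is bipartite (no odd cycle), so 2 colors suffice: χ(G) = 2.
A valid 2-coloring: color 1: [2, 5, 6]; color 2: [1, 9].

χ(G) = 2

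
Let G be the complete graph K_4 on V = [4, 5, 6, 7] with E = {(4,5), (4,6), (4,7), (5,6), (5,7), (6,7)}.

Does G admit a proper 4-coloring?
Yes, G is 4-colorable

A valid 4-coloring: color 1: [6]; color 2: [7]; color 3: [5]; color 4: [4].
(χ(G) = 4 ≤ 4.)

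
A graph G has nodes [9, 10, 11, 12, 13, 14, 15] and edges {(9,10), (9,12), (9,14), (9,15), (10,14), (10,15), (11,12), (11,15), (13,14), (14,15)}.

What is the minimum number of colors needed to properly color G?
Clique number ω(G) = 4 (lower bound: χ ≥ ω).
The clique on [9, 10, 14, 15] has size 4, forcing χ ≥ 4, and the coloring below uses 4 colors, so χ(G) = 4.
A valid 4-coloring: color 1: [9, 11, 13]; color 2: [12, 15]; color 3: [14]; color 4: [10].

χ(G) = 4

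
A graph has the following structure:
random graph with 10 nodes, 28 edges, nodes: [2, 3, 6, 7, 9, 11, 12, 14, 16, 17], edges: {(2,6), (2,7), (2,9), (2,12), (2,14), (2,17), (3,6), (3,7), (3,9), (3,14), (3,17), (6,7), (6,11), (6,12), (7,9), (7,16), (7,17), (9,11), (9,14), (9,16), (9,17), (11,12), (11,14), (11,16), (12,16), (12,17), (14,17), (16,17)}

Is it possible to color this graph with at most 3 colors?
No, G is not 3-colorable

The clique on vertices [2, 9, 14, 17] has size 4 > 3, so it alone needs 4 colors.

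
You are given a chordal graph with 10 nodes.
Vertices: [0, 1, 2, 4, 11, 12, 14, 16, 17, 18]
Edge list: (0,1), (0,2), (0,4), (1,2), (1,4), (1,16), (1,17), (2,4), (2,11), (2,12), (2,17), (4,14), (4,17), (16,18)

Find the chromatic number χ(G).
Clique number ω(G) = 4 (lower bound: χ ≥ ω).
The clique on [0, 1, 2, 4] has size 4, forcing χ ≥ 4, and the coloring below uses 4 colors, so χ(G) = 4.
A valid 4-coloring: color 1: [2, 14, 16]; color 2: [4, 11, 12, 18]; color 3: [1]; color 4: [0, 17].

χ(G) = 4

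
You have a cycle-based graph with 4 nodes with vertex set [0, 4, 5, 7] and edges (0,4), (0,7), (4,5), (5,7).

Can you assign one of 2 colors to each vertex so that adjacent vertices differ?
Yes, G is 2-colorable

A valid 2-coloring: color 1: [0, 5]; color 2: [4, 7].
(χ(G) = 2 ≤ 2.)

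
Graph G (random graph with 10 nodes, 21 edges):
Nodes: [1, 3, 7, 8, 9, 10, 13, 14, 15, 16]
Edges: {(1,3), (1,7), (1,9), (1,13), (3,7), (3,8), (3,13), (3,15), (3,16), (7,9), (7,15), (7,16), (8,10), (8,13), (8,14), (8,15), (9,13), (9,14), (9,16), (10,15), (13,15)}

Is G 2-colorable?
The clique on vertices [3, 8, 13, 15] has size 4 > 2, so it alone needs 4 colors.

No, G is not 2-colorable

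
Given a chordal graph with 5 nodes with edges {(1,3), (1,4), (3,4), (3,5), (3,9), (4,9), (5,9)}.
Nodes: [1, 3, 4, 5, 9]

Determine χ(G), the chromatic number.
Clique number ω(G) = 3 (lower bound: χ ≥ ω).
The clique on [1, 3, 4] has size 3, forcing χ ≥ 3, and the coloring below uses 3 colors, so χ(G) = 3.
A valid 3-coloring: color 1: [3]; color 2: [4, 5]; color 3: [1, 9].

χ(G) = 3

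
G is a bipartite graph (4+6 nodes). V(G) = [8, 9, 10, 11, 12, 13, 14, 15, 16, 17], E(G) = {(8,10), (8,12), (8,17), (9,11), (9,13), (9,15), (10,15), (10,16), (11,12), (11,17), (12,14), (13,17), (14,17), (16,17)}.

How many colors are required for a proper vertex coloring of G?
χ(G) = 2

Clique number ω(G) = 2 (lower bound: χ ≥ ω).
The graph is bipartite (no odd cycle), so 2 colors suffice: χ(G) = 2.
A valid 2-coloring: color 1: [9, 10, 12, 17]; color 2: [8, 11, 13, 14, 15, 16].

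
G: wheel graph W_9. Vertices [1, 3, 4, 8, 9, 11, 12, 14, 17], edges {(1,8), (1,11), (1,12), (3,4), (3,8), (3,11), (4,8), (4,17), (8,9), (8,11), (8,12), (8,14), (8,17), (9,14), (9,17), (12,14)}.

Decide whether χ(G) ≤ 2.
The clique on vertices [1, 8, 11] has size 3 > 2, so it alone needs 3 colors.

No, G is not 2-colorable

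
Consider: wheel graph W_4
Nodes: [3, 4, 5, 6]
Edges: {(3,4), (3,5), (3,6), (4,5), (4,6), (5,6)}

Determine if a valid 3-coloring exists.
The clique on vertices [3, 4, 5, 6] has size 4 > 3, so it alone needs 4 colors.

No, G is not 3-colorable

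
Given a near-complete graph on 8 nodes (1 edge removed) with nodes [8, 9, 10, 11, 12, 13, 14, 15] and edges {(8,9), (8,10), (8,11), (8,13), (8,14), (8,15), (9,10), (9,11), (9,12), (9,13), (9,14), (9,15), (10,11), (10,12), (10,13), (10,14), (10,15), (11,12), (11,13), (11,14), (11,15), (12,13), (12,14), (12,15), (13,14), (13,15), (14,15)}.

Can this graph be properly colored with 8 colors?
Yes, G is 8-colorable

A valid 8-coloring: color 1: [10]; color 2: [11]; color 3: [15]; color 4: [14]; color 5: [9]; color 6: [13]; color 7: [8, 12].
(χ(G) = 7 ≤ 8.)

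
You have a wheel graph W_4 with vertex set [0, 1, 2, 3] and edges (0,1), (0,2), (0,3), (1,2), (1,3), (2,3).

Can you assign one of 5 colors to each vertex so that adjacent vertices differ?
A valid 5-coloring: color 1: [2]; color 2: [3]; color 3: [1]; color 4: [0].
(χ(G) = 4 ≤ 5.)

Yes, G is 5-colorable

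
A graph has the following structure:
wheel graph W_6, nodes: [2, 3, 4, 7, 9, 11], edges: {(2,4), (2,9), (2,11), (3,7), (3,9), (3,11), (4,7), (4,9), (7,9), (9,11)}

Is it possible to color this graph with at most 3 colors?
No, G is not 3-colorable

Odd cycle [2, 4, 7, 3, 11] needs 3 colors (χ ≥ 3).
Vertex 9 is adjacent to every vertex of [2, 3, 4, 7, 11], which already need 3 colors among themselves, so 9 needs a new color (χ ≥ 4).
Hence χ(G) ≥ 4 > 3, so no proper 3-coloring exists.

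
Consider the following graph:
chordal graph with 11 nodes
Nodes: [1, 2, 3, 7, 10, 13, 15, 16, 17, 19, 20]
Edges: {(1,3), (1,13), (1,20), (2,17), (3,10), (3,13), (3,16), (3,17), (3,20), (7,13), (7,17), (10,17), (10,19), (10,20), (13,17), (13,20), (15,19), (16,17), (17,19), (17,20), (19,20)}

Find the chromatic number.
χ(G) = 4

Clique number ω(G) = 4 (lower bound: χ ≥ ω).
The clique on [1, 3, 13, 20] has size 4, forcing χ ≥ 4, and the coloring below uses 4 colors, so χ(G) = 4.
A valid 4-coloring: color 1: [1, 15, 17]; color 2: [2, 3, 7, 19]; color 3: [16, 20]; color 4: [10, 13].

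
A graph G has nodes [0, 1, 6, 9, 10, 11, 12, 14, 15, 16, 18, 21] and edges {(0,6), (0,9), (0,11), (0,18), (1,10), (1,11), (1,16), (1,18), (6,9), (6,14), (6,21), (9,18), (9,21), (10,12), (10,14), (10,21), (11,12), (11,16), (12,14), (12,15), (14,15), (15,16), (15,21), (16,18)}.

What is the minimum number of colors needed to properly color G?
Clique number ω(G) = 3 (lower bound: χ ≥ ω).
The clique on [0, 9, 18] has size 3, forcing χ ≥ 3, and the coloring below uses 3 colors, so χ(G) = 3.
A valid 3-coloring: color 1: [0, 1, 14, 21]; color 2: [6, 10, 11, 15, 18]; color 3: [9, 12, 16].

χ(G) = 3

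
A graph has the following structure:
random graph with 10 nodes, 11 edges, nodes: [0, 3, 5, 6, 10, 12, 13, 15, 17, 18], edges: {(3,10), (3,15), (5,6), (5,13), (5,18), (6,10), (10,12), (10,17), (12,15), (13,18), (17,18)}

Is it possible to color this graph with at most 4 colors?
A valid 4-coloring: color 1: [0, 10, 15, 18]; color 2: [3, 5, 12, 17]; color 3: [6, 13].
(χ(G) = 3 ≤ 4.)

Yes, G is 4-colorable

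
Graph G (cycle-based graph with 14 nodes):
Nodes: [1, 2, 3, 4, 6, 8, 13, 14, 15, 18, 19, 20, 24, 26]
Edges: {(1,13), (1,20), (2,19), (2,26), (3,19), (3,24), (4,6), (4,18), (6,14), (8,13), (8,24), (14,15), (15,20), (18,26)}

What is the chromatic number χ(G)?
χ(G) = 2

Clique number ω(G) = 2 (lower bound: χ ≥ ω).
The graph is bipartite (no odd cycle), so 2 colors suffice: χ(G) = 2.
A valid 2-coloring: color 1: [1, 2, 3, 6, 8, 15, 18]; color 2: [4, 13, 14, 19, 20, 24, 26].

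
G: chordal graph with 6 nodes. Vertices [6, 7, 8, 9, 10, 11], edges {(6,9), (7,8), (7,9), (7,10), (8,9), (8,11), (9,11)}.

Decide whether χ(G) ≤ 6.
A valid 6-coloring: color 1: [9, 10]; color 2: [6, 8]; color 3: [7, 11].
(χ(G) = 3 ≤ 6.)

Yes, G is 6-colorable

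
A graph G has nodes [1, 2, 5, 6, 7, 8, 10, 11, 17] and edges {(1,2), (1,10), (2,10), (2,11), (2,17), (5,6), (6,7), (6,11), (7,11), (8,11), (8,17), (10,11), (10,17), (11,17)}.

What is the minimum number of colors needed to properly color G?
Clique number ω(G) = 4 (lower bound: χ ≥ ω).
The clique on [2, 10, 11, 17] has size 4, forcing χ ≥ 4, and the coloring below uses 4 colors, so χ(G) = 4.
A valid 4-coloring: color 1: [1, 5, 11]; color 2: [2, 6, 8]; color 3: [7, 10]; color 4: [17].

χ(G) = 4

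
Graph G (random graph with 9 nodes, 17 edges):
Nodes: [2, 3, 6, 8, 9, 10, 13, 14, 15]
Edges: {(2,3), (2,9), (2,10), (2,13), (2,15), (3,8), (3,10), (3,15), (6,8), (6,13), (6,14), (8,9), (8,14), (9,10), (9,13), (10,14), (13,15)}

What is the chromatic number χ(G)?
Clique number ω(G) = 3 (lower bound: χ ≥ ω).
Odd cycle [9, 13, 15, 3, 10] needs 3 colors (χ ≥ 3).
Vertex 2 is adjacent to every vertex of [3, 9, 10, 13, 15], which already need 3 colors among themselves, so 2 needs a new color (χ ≥ 4).
The coloring below uses 4 colors, so χ(G) = 4.
A valid 4-coloring: color 1: [2, 14]; color 2: [3, 6, 9]; color 3: [8, 10, 13]; color 4: [15].

χ(G) = 4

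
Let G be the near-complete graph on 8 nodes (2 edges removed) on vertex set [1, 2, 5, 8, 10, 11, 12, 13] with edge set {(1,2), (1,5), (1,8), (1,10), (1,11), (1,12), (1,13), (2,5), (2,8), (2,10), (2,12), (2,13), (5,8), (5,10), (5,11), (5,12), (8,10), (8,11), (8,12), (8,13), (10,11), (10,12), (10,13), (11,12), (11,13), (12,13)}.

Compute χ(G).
Clique number ω(G) = 6 (lower bound: χ ≥ ω).
The clique on [1, 2, 5, 8, 10, 12] has size 6, forcing χ ≥ 6, and the coloring below uses 6 colors, so χ(G) = 6.
A valid 6-coloring: color 1: [10]; color 2: [1]; color 3: [12]; color 4: [8]; color 5: [5, 13]; color 6: [2, 11].

χ(G) = 6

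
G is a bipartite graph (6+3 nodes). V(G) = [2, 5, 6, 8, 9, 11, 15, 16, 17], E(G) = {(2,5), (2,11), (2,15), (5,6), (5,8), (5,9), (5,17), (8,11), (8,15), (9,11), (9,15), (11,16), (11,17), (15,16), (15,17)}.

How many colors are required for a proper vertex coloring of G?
Clique number ω(G) = 2 (lower bound: χ ≥ ω).
The graph is bipartite (no odd cycle), so 2 colors suffice: χ(G) = 2.
A valid 2-coloring: color 1: [5, 11, 15]; color 2: [2, 6, 8, 9, 16, 17].

χ(G) = 2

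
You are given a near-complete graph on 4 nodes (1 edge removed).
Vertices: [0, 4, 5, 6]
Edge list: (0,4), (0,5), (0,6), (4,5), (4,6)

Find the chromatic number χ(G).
χ(G) = 3

Clique number ω(G) = 3 (lower bound: χ ≥ ω).
The clique on [0, 4, 5] has size 3, forcing χ ≥ 3, and the coloring below uses 3 colors, so χ(G) = 3.
A valid 3-coloring: color 1: [0]; color 2: [4]; color 3: [5, 6].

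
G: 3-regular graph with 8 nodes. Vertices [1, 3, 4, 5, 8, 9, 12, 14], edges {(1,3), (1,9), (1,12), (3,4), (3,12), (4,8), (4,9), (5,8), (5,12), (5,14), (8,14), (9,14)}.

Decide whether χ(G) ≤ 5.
Yes, G is 5-colorable

A valid 5-coloring: color 1: [1, 4, 5]; color 2: [8, 9, 12]; color 3: [3, 14].
(χ(G) = 3 ≤ 5.)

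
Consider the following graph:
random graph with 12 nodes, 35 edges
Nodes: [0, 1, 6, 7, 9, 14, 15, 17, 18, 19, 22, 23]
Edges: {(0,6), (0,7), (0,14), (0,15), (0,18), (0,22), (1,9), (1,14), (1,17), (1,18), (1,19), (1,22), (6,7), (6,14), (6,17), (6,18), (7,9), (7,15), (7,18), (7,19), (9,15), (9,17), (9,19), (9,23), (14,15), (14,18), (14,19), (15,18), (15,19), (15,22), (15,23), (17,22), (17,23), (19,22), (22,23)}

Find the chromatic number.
χ(G) = 4

Clique number ω(G) = 4 (lower bound: χ ≥ ω).
The clique on [0, 6, 14, 18] has size 4, forcing χ ≥ 4, and the coloring below uses 4 colors, so χ(G) = 4.
A valid 4-coloring: color 1: [1, 6, 15]; color 2: [0, 19, 23]; color 3: [7, 14, 17]; color 4: [9, 18, 22].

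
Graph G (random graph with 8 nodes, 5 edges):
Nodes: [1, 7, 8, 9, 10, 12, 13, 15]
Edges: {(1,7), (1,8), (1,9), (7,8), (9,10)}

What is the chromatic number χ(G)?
χ(G) = 3

Clique number ω(G) = 3 (lower bound: χ ≥ ω).
The clique on [1, 7, 8] has size 3, forcing χ ≥ 3, and the coloring below uses 3 colors, so χ(G) = 3.
A valid 3-coloring: color 1: [1, 10, 12, 13, 15]; color 2: [8, 9]; color 3: [7].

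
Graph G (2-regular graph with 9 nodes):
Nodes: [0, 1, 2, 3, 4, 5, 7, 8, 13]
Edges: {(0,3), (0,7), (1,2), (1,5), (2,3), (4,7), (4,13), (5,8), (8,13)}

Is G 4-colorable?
A valid 4-coloring: color 1: [3, 5, 7, 13]; color 2: [0, 1, 4, 8]; color 3: [2].
(χ(G) = 3 ≤ 4.)

Yes, G is 4-colorable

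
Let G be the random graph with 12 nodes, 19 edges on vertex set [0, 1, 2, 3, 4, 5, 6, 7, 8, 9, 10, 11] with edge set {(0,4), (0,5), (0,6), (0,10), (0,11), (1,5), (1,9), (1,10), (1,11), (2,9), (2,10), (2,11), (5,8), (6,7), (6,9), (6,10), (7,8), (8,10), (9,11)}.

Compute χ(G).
χ(G) = 3

Clique number ω(G) = 3 (lower bound: χ ≥ ω).
The clique on [0, 6, 10] has size 3, forcing χ ≥ 3, and the coloring below uses 3 colors, so χ(G) = 3.
A valid 3-coloring: color 1: [3, 4, 5, 7, 9, 10]; color 2: [0, 1, 2, 8]; color 3: [6, 11].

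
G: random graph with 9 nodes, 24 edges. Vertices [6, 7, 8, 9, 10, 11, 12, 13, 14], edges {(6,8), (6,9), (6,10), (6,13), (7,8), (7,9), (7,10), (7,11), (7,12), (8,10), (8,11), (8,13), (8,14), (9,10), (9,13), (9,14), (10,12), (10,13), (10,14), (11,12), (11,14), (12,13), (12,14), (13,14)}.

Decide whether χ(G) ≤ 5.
Yes, G is 5-colorable

A valid 5-coloring: color 1: [10, 11]; color 2: [6, 7, 14]; color 3: [13]; color 4: [8, 9, 12].
(χ(G) = 4 ≤ 5.)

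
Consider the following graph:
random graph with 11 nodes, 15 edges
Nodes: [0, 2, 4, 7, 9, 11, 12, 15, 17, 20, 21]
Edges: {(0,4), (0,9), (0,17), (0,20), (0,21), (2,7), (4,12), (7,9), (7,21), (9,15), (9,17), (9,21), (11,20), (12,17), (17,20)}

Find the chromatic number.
Clique number ω(G) = 3 (lower bound: χ ≥ ω).
The clique on [0, 9, 17] has size 3, forcing χ ≥ 3, and the coloring below uses 3 colors, so χ(G) = 3.
A valid 3-coloring: color 1: [2, 4, 9, 20]; color 2: [0, 7, 11, 12, 15]; color 3: [17, 21].

χ(G) = 3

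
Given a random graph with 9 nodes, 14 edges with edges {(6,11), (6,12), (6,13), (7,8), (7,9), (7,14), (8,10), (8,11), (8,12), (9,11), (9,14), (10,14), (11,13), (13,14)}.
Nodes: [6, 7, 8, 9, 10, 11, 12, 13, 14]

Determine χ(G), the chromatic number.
Clique number ω(G) = 3 (lower bound: χ ≥ ω).
The clique on [6, 11, 13] has size 3, forcing χ ≥ 3, and the coloring below uses 3 colors, so χ(G) = 3.
A valid 3-coloring: color 1: [11, 12, 14]; color 2: [6, 7, 10]; color 3: [8, 9, 13].

χ(G) = 3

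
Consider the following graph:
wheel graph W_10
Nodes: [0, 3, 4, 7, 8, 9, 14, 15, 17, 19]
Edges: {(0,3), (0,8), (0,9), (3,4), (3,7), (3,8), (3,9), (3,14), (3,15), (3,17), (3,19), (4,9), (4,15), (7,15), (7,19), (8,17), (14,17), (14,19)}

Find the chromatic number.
χ(G) = 4

Clique number ω(G) = 3 (lower bound: χ ≥ ω).
Odd cycle [8, 0, 9, 4, 15, 7, 19, 14, 17] needs 3 colors (χ ≥ 3).
Vertex 3 is adjacent to every vertex of [0, 4, 7, 8, 9, 14, 15, 17, 19], which already need 3 colors among themselves, so 3 needs a new color (χ ≥ 4).
The coloring below uses 4 colors, so χ(G) = 4.
A valid 4-coloring: color 1: [3]; color 2: [8, 9, 14, 15]; color 3: [0, 4, 7, 17]; color 4: [19].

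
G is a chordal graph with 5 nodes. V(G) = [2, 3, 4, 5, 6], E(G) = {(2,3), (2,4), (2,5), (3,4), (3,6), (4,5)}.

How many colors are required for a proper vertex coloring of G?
Clique number ω(G) = 3 (lower bound: χ ≥ ω).
The clique on [2, 3, 4] has size 3, forcing χ ≥ 3, and the coloring below uses 3 colors, so χ(G) = 3.
A valid 3-coloring: color 1: [2, 6]; color 2: [3, 5]; color 3: [4].

χ(G) = 3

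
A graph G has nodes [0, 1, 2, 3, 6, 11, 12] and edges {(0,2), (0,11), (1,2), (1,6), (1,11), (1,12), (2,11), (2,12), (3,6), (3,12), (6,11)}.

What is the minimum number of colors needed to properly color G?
Clique number ω(G) = 3 (lower bound: χ ≥ ω).
The clique on [0, 2, 11] has size 3, forcing χ ≥ 3, and the coloring below uses 3 colors, so χ(G) = 3.
A valid 3-coloring: color 1: [11, 12]; color 2: [2, 6]; color 3: [0, 1, 3].

χ(G) = 3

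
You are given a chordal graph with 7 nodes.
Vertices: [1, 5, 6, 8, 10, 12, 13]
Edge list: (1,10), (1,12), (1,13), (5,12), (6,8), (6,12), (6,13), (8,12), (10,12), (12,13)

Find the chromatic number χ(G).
Clique number ω(G) = 3 (lower bound: χ ≥ ω).
The clique on [6, 8, 12] has size 3, forcing χ ≥ 3, and the coloring below uses 3 colors, so χ(G) = 3.
A valid 3-coloring: color 1: [12]; color 2: [1, 5, 6]; color 3: [8, 10, 13].

χ(G) = 3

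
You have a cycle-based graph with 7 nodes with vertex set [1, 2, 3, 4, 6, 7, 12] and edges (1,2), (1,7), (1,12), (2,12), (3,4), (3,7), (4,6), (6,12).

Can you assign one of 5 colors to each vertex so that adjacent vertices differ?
Yes, G is 5-colorable

A valid 5-coloring: color 1: [1, 3, 6]; color 2: [4, 7, 12]; color 3: [2].
(χ(G) = 3 ≤ 5.)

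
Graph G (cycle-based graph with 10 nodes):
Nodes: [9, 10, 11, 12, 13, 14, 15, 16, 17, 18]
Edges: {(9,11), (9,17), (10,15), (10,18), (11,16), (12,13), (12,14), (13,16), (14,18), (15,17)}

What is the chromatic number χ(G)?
Clique number ω(G) = 2 (lower bound: χ ≥ ω).
The graph is bipartite (no odd cycle), so 2 colors suffice: χ(G) = 2.
A valid 2-coloring: color 1: [9, 12, 15, 16, 18]; color 2: [10, 11, 13, 14, 17].

χ(G) = 2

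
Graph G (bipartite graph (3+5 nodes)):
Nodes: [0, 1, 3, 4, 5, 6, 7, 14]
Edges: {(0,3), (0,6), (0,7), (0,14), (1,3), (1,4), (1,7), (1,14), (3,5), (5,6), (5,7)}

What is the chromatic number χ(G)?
Clique number ω(G) = 2 (lower bound: χ ≥ ω).
The graph is bipartite (no odd cycle), so 2 colors suffice: χ(G) = 2.
A valid 2-coloring: color 1: [0, 1, 5]; color 2: [3, 4, 6, 7, 14].

χ(G) = 2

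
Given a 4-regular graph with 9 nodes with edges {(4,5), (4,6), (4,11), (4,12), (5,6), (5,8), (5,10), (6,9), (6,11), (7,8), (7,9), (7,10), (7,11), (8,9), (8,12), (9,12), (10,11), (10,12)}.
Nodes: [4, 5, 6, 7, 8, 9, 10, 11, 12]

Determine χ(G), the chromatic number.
Clique number ω(G) = 3 (lower bound: χ ≥ ω).
The clique on [4, 6, 11] has size 3, forcing χ ≥ 3, and the coloring below uses 3 colors, so χ(G) = 3.
A valid 3-coloring: color 1: [5, 9, 11]; color 2: [4, 8, 10]; color 3: [6, 7, 12].

χ(G) = 3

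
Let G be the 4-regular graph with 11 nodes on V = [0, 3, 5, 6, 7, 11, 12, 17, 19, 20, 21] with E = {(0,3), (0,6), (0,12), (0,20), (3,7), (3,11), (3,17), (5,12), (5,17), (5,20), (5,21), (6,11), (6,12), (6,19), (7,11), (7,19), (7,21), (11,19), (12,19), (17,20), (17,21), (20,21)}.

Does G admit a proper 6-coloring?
Yes, G is 6-colorable

A valid 6-coloring: color 1: [6, 7, 17]; color 2: [0, 5, 19]; color 3: [11, 12, 20]; color 4: [3, 21].
(χ(G) = 4 ≤ 6.)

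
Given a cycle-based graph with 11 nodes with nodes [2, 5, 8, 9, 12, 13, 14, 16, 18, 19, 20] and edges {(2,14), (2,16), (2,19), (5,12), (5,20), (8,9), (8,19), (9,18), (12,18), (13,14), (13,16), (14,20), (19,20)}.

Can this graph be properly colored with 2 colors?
No, G is not 2-colorable

Odd cycle [9, 18, 12, 5, 20, 19, 8] needs 3 colors (χ ≥ 3).
Hence χ(G) ≥ 3 > 2, so no proper 2-coloring exists.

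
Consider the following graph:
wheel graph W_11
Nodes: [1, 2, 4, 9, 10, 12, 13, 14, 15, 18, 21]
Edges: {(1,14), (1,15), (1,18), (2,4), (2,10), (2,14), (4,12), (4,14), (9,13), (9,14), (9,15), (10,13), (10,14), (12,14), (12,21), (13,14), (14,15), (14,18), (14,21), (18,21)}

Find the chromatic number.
Clique number ω(G) = 3 (lower bound: χ ≥ ω).
The clique on [1, 14, 18] has size 3, forcing χ ≥ 3, and the coloring below uses 3 colors, so χ(G) = 3.
A valid 3-coloring: color 1: [14]; color 2: [1, 4, 9, 10, 21]; color 3: [2, 12, 13, 15, 18].

χ(G) = 3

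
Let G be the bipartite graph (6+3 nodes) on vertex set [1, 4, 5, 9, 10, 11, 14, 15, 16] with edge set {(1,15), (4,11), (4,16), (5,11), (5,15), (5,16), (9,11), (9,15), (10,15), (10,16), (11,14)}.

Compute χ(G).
χ(G) = 2

Clique number ω(G) = 2 (lower bound: χ ≥ ω).
The graph is bipartite (no odd cycle), so 2 colors suffice: χ(G) = 2.
A valid 2-coloring: color 1: [11, 15, 16]; color 2: [1, 4, 5, 9, 10, 14].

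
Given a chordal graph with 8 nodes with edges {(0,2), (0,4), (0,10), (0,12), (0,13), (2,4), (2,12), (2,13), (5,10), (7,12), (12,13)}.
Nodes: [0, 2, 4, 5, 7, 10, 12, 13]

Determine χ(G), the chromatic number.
Clique number ω(G) = 4 (lower bound: χ ≥ ω).
The clique on [0, 2, 12, 13] has size 4, forcing χ ≥ 4, and the coloring below uses 4 colors, so χ(G) = 4.
A valid 4-coloring: color 1: [0, 5, 7]; color 2: [4, 10, 12]; color 3: [2]; color 4: [13].

χ(G) = 4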